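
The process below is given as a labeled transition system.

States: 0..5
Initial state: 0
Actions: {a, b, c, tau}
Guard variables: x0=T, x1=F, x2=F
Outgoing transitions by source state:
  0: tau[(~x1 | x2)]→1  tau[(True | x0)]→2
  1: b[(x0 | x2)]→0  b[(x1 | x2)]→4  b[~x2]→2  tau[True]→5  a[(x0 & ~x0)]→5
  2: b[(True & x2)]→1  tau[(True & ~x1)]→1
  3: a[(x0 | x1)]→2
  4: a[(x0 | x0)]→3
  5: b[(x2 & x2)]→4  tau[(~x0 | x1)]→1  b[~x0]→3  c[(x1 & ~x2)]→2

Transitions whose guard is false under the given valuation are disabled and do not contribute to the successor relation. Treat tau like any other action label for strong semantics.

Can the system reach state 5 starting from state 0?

8 transition(s) survive guard evaluation.
depth 0: {0}
depth 1: {1,2}  total {0,1,2}
depth 2: {5}  total {0,1,2,5}
Reach set: {0,1,2,5}
Path to 5: tau·tau

Answer: REACHABLE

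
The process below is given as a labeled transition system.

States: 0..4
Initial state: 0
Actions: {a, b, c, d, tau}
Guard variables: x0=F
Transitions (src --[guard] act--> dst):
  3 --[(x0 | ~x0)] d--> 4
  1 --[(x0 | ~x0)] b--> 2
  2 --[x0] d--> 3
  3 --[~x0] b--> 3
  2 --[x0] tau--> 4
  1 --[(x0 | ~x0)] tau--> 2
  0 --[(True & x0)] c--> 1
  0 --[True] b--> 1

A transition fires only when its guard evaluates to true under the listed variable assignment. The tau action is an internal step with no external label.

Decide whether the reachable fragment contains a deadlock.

Answer: DEADLOCK at state 2

Analysis:
Reachable = {0,1,2}
  0: b→1  [1 out]
  1: b→2  tau→2  [2 out]
  2: ∅  [STUCK]
Path to 2: b·b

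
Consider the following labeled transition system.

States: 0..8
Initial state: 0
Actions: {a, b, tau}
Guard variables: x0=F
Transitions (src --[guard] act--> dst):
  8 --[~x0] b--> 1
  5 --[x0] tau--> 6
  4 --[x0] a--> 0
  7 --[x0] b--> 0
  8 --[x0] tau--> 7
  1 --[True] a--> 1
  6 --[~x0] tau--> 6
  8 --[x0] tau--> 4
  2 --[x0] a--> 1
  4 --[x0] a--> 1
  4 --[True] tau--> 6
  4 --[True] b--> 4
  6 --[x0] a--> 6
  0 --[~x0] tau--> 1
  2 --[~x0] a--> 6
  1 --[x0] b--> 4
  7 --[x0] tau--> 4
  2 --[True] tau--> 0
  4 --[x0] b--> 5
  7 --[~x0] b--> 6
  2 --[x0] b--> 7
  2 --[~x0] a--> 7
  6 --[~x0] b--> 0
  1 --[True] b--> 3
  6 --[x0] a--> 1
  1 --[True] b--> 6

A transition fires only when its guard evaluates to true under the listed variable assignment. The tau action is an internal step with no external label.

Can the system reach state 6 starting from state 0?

Answer: REACHABLE

Trace:
Guard filter leaves 13 enabled edge(s).
L0 = {0}
L1 = {1}  now seen {0,1}
L2 = {3,6}  now seen {0,1,3,6}
Reachable = {0,1,3,6}
Path to 6: tau·b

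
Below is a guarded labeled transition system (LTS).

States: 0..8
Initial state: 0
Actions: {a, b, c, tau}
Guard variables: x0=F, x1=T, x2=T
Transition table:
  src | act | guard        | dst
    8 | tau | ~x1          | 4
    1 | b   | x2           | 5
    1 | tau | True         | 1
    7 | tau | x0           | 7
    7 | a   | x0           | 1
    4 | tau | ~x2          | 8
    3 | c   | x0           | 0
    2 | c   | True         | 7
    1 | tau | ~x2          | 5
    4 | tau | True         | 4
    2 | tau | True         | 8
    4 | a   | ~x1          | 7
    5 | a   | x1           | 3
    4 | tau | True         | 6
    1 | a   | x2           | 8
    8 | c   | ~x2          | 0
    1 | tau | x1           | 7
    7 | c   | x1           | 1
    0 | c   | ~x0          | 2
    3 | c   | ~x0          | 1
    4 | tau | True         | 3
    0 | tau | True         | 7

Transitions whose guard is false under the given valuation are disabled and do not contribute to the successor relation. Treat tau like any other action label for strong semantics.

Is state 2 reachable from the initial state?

After dropping false guards: 14 live edges.
depth 0: {0}
depth 1: {2,7}  total {0,2,7}
depth 2: {1,8}  total {0,1,2,7,8}
depth 3: {5}  total {0,1,2,5,7,8}
depth 4: {3}  total {0,1,2,3,5,7,8}
Reachable = {0,1,2,3,5,7,8}
witness 2: c

Answer: REACHABLE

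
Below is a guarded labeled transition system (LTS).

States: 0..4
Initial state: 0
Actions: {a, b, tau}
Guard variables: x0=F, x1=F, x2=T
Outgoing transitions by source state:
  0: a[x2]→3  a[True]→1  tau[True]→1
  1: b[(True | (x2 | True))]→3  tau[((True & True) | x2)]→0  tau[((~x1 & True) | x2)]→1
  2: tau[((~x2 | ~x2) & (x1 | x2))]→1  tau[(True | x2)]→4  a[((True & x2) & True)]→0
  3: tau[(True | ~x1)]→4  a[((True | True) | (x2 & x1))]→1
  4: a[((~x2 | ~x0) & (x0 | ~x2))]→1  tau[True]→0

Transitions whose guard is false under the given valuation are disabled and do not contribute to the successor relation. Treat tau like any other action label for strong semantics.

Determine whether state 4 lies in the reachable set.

Guard filter leaves 11 enabled edge(s).
depth 0: {0}
depth 1: {1,3}  now seen {0,1,3}
depth 2: {4}  now seen {0,1,3,4}
Reachable = {0,1,3,4}
witness 4: a·tau

Answer: REACHABLE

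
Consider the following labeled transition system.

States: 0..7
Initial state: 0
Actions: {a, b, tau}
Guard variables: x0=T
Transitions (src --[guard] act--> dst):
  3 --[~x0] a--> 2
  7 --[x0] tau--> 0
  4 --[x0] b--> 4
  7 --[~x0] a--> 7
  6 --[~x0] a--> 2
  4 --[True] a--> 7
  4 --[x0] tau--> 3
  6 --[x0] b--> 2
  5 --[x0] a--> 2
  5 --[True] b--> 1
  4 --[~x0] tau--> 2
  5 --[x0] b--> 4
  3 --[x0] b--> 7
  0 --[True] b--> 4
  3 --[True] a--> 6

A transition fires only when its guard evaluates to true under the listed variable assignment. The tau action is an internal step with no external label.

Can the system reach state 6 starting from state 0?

After dropping false guards: 11 live edges.
Layer 0: {0}
Layer 1: {4}  cumulative {0,4}
Layer 2: {3,7}  cumulative {0,3,4,7}
Layer 3: {6}  cumulative {0,3,4,6,7}
Layer 4: {2}  cumulative {0,2,3,4,6,7}
Reach set: {0,2,3,4,6,7}
trace reaching 6: b·tau·a

Answer: REACHABLE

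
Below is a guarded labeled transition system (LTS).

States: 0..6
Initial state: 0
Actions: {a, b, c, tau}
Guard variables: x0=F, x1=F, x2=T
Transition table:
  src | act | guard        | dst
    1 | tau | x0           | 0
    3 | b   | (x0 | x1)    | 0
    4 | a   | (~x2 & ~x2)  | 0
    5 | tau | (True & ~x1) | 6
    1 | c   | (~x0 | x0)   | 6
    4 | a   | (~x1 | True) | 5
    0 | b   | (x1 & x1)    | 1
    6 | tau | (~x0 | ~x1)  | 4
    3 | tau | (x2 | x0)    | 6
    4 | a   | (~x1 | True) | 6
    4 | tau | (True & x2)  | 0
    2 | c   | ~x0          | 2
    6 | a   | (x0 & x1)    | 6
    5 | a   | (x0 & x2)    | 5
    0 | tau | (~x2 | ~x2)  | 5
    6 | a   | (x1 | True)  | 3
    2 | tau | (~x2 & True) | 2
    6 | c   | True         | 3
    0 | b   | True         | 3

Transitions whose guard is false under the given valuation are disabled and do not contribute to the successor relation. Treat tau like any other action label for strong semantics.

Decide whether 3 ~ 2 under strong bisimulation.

Answer: NOT BISIMILAR

Trace:
Compute ~ classes (split until stable):
  round 0: {{0,1,2,3,4,5,6}}
  round 1: {{0},{1,2},{3,5},{4},{6}}
  round 2: {{0},{1},{2},{3,5},{4},{6}}
stable after 3 split(s): 6 block(s)
class of 3: {3,5}; class of 2: {2}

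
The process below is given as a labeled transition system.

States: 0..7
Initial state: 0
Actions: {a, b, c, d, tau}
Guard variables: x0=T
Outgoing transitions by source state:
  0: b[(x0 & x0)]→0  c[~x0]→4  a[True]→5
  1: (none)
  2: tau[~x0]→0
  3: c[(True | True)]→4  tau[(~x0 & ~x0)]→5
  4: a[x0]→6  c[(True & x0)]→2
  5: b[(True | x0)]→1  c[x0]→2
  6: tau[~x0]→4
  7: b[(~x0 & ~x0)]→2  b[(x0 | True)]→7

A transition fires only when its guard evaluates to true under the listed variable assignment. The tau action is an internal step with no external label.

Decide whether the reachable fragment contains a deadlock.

Answer: DEADLOCK at state 1

Trace:
Reach set: {0,1,2,5}
  0: a→5  b→0  [2 out]
  1: ∅  [deadlock]
  2: ∅  [deadlock]
  5: b→1  c→2  [2 out]
Path to 1: a·b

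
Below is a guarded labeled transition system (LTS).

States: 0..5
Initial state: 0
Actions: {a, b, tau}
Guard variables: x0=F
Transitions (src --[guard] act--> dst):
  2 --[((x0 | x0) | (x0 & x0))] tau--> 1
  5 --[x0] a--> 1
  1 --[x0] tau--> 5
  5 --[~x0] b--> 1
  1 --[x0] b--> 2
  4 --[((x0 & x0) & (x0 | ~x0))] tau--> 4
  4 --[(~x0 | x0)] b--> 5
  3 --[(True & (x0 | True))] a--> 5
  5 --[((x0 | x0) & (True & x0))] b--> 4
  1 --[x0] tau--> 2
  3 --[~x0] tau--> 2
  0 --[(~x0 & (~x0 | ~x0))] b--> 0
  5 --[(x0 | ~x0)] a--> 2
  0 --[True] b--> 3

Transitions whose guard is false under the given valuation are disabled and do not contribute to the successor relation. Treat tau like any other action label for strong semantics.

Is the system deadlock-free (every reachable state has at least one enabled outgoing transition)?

R = {0,1,2,3,5}
  0: b→0  b→3  [deg 2]
  1: ∅  [deadlock]
  2: ∅  [deadlock]
  3: a→5  tau→2  [deg 2]
  5: a→2  b→1  [deg 2]
trace reaching 1: b·a·b

Answer: DEADLOCK at state 1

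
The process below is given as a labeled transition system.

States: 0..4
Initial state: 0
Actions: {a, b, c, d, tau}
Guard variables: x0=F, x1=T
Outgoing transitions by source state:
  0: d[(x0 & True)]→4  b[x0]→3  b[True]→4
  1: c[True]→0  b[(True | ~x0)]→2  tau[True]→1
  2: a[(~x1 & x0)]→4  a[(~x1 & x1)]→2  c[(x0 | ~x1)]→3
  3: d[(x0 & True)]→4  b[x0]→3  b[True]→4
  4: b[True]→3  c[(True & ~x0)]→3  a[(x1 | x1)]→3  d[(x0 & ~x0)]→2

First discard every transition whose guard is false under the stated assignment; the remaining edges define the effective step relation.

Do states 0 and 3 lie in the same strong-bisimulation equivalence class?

Bisimulation quotient by refinement:
  round 0: {{0,1,2,3,4}}
  round 1: {{0,3},{1},{2},{4}}
Fixed point at round 2; 4 class(es).
[0]={0,3}  [3]={0,3}

Answer: BISIMILAR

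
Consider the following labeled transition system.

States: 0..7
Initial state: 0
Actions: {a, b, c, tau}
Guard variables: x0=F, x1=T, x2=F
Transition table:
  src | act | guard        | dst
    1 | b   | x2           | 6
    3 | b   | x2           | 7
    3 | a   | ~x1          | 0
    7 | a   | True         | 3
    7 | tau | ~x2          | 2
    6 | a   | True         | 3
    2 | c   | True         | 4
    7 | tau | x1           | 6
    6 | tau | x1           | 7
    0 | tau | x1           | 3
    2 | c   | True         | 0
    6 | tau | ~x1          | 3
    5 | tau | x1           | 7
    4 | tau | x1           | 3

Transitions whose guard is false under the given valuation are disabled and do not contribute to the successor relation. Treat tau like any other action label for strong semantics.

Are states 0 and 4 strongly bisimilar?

Answer: BISIMILAR

Analysis:
Bisimulation quotient by refinement:
  P[0] = {{0,1,2,3,4,5,6,7}}
  P[1] = {{0,4,5},{1,3},{2},{6,7}}
  P[2] = {{0,4},{1,3},{2},{5},{6},{7}}
stable after 3 split(s): 6 block(s)
class of 0: {0,4}; class of 4: {0,4}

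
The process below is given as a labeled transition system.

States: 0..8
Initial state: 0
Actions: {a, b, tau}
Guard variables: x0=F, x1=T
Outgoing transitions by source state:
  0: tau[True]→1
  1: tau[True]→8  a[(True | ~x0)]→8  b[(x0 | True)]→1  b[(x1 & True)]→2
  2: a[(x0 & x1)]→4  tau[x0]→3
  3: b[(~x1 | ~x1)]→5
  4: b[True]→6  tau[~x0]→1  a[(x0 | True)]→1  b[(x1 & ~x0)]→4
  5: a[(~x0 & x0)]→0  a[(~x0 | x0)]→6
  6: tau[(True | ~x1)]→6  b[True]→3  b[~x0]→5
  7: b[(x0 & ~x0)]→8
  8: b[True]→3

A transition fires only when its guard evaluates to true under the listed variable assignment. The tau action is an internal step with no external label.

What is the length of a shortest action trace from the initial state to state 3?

Layered search for 3:
  depth 0: {0}
  depth 1: {1}
  depth 2: {2,8}
  depth 3: {3}
first hit 3 at d=3 via tau·a·b

Answer: 3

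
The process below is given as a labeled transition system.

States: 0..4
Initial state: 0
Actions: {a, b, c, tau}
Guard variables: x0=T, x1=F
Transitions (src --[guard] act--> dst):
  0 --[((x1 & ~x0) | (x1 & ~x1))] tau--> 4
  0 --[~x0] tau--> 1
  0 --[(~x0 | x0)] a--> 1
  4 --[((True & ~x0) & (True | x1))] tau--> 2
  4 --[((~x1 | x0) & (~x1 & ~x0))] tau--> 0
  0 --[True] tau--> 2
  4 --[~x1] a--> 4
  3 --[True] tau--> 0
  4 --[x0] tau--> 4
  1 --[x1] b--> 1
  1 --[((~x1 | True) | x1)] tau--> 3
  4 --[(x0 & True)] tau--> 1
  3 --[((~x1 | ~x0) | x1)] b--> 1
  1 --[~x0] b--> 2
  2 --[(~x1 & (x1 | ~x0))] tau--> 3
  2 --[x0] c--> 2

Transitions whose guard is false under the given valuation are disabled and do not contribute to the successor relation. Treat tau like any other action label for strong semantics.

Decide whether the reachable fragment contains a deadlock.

Reachable = {0,1,2,3}
  0: a→1  tau→2  [2 exit(s)]
  1: tau→3  [1 exit(s)]
  2: c→2  [1 exit(s)]
  3: b→1  tau→0  [2 exit(s)]

Answer: DEADLOCK-FREE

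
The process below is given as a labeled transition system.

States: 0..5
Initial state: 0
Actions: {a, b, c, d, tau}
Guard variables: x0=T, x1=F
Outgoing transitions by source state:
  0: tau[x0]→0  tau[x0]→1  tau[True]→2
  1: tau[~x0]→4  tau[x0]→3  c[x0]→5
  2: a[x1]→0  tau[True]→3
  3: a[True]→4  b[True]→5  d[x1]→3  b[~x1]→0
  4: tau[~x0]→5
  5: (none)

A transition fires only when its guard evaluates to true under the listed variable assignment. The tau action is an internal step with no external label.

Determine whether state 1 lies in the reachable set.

Answer: REACHABLE

Trace:
After dropping false guards: 9 live edges.
depth 0: {0}
depth 1: {1,2}  now seen {0,1,2}
depth 2: {3,5}  now seen {0,1,2,3,5}
depth 3: {4}  now seen {0,1,2,3,4,5}
Reachable = {0,1,2,3,4,5}
witness 1: tau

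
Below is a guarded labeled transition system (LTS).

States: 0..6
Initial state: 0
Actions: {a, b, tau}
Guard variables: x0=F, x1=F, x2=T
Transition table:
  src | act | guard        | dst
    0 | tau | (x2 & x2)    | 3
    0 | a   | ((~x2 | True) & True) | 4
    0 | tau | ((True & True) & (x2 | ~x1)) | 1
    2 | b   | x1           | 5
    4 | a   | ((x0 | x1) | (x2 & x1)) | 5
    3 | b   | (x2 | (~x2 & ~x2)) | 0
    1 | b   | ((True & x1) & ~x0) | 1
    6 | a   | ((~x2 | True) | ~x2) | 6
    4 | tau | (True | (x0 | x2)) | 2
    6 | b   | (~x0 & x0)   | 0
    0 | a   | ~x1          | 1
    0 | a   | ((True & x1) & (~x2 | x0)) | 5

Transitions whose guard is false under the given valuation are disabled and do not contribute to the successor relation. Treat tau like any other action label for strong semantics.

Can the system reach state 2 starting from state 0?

Answer: REACHABLE

Working:
7 transition(s) survive guard evaluation.
Layer 0: {0}
Layer 1: {1,3,4}  now seen {0,1,3,4}
Layer 2: {2}  now seen {0,1,2,3,4}
R = {0,1,2,3,4}
witness 2: a·tau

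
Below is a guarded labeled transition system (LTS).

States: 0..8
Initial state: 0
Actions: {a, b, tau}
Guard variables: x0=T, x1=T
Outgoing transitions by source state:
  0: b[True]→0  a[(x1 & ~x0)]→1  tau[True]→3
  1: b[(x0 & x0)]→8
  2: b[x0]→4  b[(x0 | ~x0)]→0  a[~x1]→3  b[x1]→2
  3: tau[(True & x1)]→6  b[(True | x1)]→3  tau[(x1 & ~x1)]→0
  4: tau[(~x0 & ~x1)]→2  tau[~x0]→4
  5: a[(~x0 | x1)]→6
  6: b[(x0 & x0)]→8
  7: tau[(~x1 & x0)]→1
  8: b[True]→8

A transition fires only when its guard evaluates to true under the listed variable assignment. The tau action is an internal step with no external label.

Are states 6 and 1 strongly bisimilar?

Answer: BISIMILAR

Working:
Refine partition for ~:
  P[0] = {{0,1,2,3,4,5,6,7,8}}
  P[1] = {{0,3},{1,2,6,8},{4,7},{5}}
  P[2] = {{0},{1,6,8},{2},{3},{4,7},{5}}
stable after 3 split(s): 6 block(s)
class of 6: {1,6,8}; class of 1: {1,6,8}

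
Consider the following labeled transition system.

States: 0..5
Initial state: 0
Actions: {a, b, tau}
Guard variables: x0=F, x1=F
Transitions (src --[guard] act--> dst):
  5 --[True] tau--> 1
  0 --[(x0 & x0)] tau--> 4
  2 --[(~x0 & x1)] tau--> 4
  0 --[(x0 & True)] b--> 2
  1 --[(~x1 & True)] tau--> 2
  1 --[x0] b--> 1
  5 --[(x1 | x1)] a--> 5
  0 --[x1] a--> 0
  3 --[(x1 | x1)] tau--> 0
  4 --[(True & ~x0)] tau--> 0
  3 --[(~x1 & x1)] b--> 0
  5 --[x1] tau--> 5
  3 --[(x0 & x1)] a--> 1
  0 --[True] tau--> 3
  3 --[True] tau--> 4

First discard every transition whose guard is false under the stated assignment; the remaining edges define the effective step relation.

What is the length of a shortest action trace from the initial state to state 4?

Breadth-first toward 4:
  depth 0: {0}
  depth 1: {3}
  depth 2: {4}
first hit 4 at d=2 via tau·tau

Answer: 2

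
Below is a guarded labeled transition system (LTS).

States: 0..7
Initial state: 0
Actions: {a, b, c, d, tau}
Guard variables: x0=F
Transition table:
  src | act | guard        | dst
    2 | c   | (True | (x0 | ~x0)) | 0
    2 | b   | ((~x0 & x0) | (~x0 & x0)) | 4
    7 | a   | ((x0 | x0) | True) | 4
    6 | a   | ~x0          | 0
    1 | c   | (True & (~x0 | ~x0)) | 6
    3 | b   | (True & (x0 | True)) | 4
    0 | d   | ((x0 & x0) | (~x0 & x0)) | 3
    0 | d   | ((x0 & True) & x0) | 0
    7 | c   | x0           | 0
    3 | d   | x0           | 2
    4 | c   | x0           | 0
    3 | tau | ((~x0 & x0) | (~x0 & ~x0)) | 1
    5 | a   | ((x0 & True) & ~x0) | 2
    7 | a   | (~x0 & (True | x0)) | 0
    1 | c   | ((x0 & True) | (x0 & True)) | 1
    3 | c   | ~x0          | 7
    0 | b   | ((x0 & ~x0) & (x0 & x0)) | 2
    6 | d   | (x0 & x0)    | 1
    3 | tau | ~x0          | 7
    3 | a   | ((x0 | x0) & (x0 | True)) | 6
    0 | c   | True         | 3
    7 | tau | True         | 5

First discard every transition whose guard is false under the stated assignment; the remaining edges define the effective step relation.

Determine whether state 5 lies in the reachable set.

After dropping false guards: 11 live edges.
L0 = {0}
L1 = {3}  now seen {0,3}
L2 = {1,4,7}  now seen {0,1,3,4,7}
L3 = {5,6}  now seen {0,1,3,4,5,6,7}
Reachable = {0,1,3,4,5,6,7}
Path to 5: c·tau·tau

Answer: REACHABLE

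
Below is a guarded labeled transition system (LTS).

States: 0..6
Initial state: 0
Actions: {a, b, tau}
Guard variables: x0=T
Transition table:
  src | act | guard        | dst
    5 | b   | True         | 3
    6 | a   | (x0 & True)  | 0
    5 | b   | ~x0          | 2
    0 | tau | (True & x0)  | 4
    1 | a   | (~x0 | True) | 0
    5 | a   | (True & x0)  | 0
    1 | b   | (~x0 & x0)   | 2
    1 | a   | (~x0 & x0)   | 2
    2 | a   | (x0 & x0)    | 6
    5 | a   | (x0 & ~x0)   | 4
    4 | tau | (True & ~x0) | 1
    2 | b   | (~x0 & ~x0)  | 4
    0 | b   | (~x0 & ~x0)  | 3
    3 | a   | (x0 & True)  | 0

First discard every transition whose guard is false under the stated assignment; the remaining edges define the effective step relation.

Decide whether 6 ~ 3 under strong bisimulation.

Answer: BISIMILAR

Analysis:
Compute ~ classes (split until stable):
  P[0] = {{0,1,2,3,4,5,6}}
  P[1] = {{0},{1,2,3,6},{4},{5}}
  P[2] = {{0},{1,3,6},{2},{4},{5}}
Fixed point at round 3; 5 class(es).
[6]={1,3,6}  [3]={1,3,6}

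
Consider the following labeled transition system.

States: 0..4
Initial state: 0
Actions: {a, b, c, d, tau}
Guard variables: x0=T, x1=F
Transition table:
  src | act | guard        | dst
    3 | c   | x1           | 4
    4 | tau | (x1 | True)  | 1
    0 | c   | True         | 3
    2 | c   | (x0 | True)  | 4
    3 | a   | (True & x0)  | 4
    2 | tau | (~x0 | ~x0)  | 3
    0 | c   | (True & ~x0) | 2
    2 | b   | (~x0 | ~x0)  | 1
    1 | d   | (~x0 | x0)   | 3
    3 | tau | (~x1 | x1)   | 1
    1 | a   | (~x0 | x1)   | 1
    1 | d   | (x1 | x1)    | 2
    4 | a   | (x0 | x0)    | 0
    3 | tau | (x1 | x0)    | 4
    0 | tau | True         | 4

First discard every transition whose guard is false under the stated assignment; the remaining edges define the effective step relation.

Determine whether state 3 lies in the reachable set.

Guard filter leaves 9 enabled edge(s).
L0 = {0}
L1 = {3,4}  total {0,3,4}
L2 = {1}  total {0,1,3,4}
Reachable = {0,1,3,4}
witness 3: c

Answer: REACHABLE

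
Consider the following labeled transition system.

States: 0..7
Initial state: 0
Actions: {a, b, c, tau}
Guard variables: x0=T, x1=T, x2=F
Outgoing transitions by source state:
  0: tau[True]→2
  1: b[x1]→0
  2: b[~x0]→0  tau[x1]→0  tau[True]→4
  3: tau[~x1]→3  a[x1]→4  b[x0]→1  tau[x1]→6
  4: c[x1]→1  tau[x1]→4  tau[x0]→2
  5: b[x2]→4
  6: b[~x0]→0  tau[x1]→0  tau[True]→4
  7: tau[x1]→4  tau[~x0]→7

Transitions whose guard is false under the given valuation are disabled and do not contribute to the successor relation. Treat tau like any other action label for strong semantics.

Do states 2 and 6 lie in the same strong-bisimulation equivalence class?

Refine partition for ~:
  P[0] = {{0,1,2,3,4,5,6,7}}
  P[1] = {{0,2,6,7},{1},{3},{4},{5}}
  P[2] = {{0},{1},{2,6},{3},{4},{5},{7}}
stable after 3 split(s): 7 block(s)
class of 2: {2,6}; class of 6: {2,6}

Answer: BISIMILAR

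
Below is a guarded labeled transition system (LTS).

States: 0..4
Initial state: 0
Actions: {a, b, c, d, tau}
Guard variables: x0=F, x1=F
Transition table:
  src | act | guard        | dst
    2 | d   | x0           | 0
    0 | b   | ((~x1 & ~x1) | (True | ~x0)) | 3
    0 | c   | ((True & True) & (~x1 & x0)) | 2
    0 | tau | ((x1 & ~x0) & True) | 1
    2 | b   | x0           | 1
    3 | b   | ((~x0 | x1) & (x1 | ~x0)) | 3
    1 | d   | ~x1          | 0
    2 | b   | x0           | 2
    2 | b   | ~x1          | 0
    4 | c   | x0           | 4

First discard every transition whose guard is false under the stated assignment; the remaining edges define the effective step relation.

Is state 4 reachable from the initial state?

4 transition(s) survive guard evaluation.
Layer 0: {0}
Layer 1: {3}  cumulative {0,3}
Reach set: {0,3}

Answer: UNREACHABLE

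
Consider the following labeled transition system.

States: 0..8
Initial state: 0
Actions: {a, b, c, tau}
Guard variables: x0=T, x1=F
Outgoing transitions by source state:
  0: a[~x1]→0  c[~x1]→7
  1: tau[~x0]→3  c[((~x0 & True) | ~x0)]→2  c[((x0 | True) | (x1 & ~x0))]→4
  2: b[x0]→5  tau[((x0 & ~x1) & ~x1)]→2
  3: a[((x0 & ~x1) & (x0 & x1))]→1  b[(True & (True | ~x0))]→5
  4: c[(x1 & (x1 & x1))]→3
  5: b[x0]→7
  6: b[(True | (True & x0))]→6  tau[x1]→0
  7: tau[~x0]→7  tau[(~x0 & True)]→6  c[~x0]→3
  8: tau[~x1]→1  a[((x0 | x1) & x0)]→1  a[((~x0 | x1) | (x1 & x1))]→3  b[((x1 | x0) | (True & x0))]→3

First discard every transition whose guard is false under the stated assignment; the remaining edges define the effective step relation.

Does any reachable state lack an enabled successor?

Answer: DEADLOCK at state 7

Working:
Reachable = {0,7}
  0: a→0  c→7  [2 out]
  7: ∅  [no exit]
trace reaching 7: c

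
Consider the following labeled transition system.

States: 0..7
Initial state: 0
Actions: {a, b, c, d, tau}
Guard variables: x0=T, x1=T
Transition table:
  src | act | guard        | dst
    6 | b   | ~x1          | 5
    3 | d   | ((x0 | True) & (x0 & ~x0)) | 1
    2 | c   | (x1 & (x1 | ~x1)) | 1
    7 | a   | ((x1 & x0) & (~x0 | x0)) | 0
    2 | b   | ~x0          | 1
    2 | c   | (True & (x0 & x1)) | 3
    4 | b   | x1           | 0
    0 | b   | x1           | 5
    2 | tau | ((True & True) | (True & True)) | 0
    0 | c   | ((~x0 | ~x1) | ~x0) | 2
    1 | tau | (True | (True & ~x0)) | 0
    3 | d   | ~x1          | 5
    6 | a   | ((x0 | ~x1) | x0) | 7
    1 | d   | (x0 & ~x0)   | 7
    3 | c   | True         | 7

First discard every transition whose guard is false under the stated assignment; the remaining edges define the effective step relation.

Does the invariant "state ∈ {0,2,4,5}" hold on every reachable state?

Allowed set {0,2,4,5}
Reachable = {0,5}
  0: ✓
  5: ✓

Answer: INVARIANT HOLDS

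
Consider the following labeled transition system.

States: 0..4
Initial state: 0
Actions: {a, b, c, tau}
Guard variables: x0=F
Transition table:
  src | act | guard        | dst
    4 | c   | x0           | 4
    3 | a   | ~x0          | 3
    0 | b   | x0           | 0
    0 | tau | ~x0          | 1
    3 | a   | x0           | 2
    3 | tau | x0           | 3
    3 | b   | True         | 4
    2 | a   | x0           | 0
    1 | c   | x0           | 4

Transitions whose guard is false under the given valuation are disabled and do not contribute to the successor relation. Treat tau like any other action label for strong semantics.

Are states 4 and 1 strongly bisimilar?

Refine partition for ~:
  π0 = {{0,1,2,3,4}}
  π1 = {{0},{1,2,4},{3}}
stable after 2 split(s): 3 block(s)
class of 4: {1,2,4}; class of 1: {1,2,4}

Answer: BISIMILAR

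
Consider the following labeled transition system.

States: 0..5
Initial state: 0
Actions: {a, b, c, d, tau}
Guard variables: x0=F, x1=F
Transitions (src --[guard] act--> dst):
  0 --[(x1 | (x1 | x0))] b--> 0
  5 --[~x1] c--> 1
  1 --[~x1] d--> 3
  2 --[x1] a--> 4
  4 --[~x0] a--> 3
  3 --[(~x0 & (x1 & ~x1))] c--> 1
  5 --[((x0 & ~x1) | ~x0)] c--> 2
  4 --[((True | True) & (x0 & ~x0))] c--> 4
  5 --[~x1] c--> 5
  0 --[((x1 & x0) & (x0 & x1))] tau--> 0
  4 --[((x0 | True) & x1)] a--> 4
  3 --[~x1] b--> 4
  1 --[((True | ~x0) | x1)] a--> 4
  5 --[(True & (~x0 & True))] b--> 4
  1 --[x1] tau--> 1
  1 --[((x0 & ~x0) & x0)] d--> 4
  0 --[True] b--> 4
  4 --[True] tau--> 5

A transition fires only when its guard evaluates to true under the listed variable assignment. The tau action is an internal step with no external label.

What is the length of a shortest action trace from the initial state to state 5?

Answer: 2

Trace:
BFS to 5:
  depth 0: {0}
  depth 1: {4}
  depth 2: {3,5}
5 enters at depth 2; path b·tau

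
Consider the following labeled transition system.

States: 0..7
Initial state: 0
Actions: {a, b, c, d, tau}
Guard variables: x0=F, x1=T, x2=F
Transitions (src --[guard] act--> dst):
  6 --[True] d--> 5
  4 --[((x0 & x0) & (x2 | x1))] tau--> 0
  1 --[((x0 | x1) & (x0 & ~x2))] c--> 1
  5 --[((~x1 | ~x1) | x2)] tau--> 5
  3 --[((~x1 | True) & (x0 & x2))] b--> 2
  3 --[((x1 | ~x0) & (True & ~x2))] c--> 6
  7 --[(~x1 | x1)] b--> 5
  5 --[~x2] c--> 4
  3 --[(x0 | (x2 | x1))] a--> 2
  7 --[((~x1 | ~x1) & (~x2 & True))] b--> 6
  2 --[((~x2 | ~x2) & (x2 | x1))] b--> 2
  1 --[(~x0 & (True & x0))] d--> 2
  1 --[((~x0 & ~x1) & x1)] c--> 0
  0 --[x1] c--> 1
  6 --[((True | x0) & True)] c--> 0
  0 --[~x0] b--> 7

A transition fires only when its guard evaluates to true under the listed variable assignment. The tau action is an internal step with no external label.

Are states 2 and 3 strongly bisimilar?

Answer: NOT BISIMILAR

Trace:
Refine partition for ~:
  round 0: {{0,1,2,3,4,5,6,7}}
  round 1: {{0},{1,4},{2,7},{3},{5},{6}}
  round 2: {{0},{1,4},{2},{3},{5},{6},{7}}
stable after 3 split(s): 7 block(s)
[2]={2}  [3]={3}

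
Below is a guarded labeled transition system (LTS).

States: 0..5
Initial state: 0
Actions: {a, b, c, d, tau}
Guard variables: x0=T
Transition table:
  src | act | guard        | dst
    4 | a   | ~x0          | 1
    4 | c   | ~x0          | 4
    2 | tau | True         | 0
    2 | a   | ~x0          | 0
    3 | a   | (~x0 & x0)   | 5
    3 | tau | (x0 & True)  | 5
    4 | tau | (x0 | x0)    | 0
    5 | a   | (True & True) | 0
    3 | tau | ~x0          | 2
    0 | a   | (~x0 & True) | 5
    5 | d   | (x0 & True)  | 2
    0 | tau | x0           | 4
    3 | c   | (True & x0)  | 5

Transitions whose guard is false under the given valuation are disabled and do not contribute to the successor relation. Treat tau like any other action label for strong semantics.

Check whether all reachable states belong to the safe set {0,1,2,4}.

Answer: INVARIANT HOLDS

Analysis:
Allowed set {0,1,2,4}
Reach set: {0,4}
  0: ok
  4: ok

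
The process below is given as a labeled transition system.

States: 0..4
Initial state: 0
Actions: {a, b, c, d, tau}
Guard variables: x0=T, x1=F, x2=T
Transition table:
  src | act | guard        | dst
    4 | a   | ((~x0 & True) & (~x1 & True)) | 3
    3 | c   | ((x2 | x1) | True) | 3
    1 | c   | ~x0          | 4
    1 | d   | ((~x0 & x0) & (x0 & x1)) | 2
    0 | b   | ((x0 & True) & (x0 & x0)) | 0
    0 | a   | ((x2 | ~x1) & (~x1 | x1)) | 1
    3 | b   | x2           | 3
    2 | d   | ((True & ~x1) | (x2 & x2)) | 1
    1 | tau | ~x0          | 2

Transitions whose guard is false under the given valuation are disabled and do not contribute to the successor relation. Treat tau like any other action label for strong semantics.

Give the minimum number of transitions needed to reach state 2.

Breadth-first toward 2:
  Layer 0: {0}
  Layer 1: {1}
2 never appears.

Answer: UNREACHABLE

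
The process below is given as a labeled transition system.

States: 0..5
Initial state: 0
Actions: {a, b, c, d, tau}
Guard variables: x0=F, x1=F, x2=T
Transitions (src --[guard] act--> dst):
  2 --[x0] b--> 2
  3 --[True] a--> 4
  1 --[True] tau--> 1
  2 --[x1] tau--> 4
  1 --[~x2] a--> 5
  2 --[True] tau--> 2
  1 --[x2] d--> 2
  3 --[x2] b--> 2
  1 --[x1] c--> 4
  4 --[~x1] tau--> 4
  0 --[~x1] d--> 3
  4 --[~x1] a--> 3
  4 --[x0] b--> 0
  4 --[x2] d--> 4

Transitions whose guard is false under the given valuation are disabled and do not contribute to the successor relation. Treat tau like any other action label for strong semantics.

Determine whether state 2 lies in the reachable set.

Answer: REACHABLE

Analysis:
After dropping false guards: 9 live edges.
L0 = {0}
L1 = {3}  total {0,3}
L2 = {2,4}  total {0,2,3,4}
Reach set: {0,2,3,4}
Path to 2: d·b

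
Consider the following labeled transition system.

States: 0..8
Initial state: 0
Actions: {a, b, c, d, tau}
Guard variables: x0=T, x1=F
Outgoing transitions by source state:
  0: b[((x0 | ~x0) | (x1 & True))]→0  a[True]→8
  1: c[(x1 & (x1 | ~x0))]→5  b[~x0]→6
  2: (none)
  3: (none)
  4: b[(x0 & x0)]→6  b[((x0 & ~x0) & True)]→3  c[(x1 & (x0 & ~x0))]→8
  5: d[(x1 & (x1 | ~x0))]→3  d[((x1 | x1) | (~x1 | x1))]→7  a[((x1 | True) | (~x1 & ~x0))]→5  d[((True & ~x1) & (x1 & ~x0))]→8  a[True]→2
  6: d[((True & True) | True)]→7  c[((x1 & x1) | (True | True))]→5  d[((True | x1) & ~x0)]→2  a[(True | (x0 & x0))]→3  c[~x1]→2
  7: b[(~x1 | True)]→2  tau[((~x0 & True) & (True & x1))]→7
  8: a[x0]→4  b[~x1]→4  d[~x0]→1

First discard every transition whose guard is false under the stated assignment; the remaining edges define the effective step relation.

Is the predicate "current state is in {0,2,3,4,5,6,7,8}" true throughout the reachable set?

Safe = {0,2,3,4,5,6,7,8}
Reachable = {0,2,3,4,5,6,7,8}
  0: ✓
  2: ✓
  3: ✓
  4: ✓
  5: ✓
  6: ✓
  7: ✓
  8: ✓

Answer: INVARIANT HOLDS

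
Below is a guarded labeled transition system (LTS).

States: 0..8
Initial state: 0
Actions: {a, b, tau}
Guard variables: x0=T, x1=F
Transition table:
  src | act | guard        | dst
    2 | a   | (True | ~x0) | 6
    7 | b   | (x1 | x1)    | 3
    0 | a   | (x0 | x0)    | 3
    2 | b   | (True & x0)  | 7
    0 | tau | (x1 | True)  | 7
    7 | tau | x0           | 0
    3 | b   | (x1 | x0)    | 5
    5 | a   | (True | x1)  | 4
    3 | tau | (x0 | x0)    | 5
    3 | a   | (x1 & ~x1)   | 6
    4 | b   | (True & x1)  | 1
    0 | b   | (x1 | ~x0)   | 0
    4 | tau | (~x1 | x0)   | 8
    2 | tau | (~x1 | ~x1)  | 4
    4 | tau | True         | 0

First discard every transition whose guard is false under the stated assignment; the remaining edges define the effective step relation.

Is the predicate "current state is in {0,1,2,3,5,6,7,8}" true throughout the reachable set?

Safe = {0,1,2,3,5,6,7,8}
Reach set: {0,3,4,5,7,8}
  0: ok
  3: ok
  4: outside
  5: ok
  7: ok
  8: ok
reach 4 via a·b·a — violates

Answer: INVARIANT VIOLATED at state 4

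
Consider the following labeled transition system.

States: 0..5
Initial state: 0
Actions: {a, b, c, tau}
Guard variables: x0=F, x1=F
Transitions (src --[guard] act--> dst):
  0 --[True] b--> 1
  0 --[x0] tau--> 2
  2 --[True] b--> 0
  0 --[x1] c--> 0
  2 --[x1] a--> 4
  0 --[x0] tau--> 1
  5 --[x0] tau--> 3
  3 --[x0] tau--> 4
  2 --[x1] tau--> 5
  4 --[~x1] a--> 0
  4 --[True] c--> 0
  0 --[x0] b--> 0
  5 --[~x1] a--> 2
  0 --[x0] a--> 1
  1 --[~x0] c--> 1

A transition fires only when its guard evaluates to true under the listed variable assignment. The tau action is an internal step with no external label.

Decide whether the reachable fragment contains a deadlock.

Reachable = {0,1}
  0: b→1  [deg 1]
  1: c→1  [deg 1]

Answer: DEADLOCK-FREE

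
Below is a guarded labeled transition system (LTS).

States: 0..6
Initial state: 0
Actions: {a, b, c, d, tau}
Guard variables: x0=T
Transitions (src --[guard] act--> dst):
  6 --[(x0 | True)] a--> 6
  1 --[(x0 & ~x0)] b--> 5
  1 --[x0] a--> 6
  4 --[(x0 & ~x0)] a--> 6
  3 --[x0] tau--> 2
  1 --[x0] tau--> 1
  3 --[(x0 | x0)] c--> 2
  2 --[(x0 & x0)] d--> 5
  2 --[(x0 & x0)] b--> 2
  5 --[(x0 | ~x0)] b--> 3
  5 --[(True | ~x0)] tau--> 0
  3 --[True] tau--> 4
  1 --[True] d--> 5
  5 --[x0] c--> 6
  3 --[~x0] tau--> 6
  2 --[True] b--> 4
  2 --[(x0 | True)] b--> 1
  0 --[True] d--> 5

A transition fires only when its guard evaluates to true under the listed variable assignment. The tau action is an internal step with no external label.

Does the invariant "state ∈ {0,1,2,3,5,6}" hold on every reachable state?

Answer: INVARIANT VIOLATED at state 4

Trace:
Safe = {0,1,2,3,5,6}
R = {0,1,2,3,4,5,6}
  0: safe
  1: safe
  2: safe
  3: safe
  4: outside
  5: safe
  6: safe
counterexample path to 4: d·b·tau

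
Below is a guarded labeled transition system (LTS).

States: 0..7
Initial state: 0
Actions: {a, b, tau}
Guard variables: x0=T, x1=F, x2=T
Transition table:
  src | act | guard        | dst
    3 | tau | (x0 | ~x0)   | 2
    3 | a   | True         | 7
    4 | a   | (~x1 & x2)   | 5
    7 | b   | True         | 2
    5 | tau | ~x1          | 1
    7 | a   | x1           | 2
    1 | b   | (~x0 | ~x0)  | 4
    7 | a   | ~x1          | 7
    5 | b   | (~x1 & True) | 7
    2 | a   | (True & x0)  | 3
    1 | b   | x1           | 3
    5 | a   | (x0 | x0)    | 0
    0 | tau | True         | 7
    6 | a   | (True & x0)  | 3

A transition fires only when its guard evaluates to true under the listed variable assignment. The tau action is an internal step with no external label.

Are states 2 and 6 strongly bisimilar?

Answer: BISIMILAR

Working:
Bisimulation quotient by refinement:
  P[0] = {{0,1,2,3,4,5,6,7}}
  P[1] = {{0},{1},{2,4,6},{3},{5},{7}}
  P[2] = {{0},{1},{2,6},{3},{4},{5},{7}}
7 equivalence class(es) (converged in 3)
class of 2: {2,6}; class of 6: {2,6}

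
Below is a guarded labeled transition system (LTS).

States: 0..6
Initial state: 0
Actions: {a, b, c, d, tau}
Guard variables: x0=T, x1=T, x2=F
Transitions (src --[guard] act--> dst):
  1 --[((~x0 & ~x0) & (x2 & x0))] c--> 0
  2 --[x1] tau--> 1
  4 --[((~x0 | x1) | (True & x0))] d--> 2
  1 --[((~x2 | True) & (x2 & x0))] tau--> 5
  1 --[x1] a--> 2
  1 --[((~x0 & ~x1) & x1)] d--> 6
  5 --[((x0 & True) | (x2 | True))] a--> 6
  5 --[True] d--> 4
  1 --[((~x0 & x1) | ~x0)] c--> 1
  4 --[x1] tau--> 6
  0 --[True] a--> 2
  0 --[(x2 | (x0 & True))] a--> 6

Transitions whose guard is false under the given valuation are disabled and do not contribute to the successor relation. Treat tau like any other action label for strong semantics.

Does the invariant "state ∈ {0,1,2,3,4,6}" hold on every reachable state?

Answer: INVARIANT HOLDS

Trace:
Inv-set: {0,1,2,3,4,6}
Reach set: {0,1,2,6}
  0: safe
  1: safe
  2: safe
  6: safe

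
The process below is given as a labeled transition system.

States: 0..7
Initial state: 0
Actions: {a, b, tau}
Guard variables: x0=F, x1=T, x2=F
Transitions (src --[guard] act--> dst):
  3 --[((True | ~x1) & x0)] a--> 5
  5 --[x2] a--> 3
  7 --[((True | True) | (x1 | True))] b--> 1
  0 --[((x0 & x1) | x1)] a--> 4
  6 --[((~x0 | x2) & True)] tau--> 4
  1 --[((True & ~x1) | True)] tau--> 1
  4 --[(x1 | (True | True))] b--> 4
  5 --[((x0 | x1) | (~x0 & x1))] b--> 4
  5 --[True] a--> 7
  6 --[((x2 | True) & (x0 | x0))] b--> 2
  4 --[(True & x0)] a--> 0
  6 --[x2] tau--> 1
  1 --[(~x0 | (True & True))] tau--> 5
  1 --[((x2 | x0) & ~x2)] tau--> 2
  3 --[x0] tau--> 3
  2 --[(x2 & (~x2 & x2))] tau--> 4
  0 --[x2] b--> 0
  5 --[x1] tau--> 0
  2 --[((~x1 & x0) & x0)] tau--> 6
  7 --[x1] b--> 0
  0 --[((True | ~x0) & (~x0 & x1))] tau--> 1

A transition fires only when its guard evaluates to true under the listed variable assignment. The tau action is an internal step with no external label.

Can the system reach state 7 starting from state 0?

Guard filter leaves 11 enabled edge(s).
Layer 0: {0}
Layer 1: {1,4}  cumulative {0,1,4}
Layer 2: {5}  cumulative {0,1,4,5}
Layer 3: {7}  cumulative {0,1,4,5,7}
R = {0,1,4,5,7}
witness 7: tau·tau·a

Answer: REACHABLE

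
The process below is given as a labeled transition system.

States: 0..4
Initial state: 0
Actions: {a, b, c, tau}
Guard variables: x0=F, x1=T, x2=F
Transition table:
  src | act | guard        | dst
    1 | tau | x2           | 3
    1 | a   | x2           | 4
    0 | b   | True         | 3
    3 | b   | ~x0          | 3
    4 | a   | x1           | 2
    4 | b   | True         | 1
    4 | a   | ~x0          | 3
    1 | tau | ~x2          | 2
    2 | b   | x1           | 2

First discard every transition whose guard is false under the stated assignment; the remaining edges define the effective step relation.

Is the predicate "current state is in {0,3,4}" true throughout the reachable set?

Answer: INVARIANT HOLDS

Working:
Inv-set: {0,3,4}
Reach set: {0,3}
  0: ✓
  3: ✓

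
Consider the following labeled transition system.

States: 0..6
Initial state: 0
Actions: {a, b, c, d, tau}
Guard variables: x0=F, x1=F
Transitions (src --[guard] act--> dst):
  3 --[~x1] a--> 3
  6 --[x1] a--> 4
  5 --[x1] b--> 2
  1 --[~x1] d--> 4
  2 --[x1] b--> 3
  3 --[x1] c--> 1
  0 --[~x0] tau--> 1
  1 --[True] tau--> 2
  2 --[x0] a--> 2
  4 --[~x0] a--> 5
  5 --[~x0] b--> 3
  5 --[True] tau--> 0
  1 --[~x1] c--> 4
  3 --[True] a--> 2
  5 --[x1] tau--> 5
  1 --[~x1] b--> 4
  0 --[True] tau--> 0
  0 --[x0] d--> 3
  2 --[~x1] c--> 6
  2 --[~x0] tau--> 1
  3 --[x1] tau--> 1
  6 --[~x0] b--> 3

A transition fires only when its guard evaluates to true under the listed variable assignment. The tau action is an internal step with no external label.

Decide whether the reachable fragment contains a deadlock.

R = {0,1,2,3,4,5,6}
  0: tau→0  tau→1  [2 exit(s)]
  1: b→4  c→4  d→4  tau→2  [4 exit(s)]
  2: c→6  tau→1  [2 exit(s)]
  3: a→2  a→3  [2 exit(s)]
  4: a→5  [1 exit(s)]
  5: b→3  tau→0  [2 exit(s)]
  6: b→3  [1 exit(s)]

Answer: DEADLOCK-FREE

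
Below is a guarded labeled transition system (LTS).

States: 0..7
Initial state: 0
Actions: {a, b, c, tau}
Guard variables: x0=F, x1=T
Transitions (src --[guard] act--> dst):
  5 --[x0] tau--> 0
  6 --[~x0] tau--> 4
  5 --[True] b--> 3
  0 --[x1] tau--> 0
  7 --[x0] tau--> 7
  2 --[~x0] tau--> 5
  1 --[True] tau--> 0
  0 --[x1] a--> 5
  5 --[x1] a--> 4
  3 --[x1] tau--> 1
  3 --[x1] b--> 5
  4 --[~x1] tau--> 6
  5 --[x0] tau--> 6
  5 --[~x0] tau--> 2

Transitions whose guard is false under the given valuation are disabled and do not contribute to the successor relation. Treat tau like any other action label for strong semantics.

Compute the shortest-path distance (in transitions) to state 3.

Layered search for 3:
  Layer 0: {0}
  Layer 1: {5}
  Layer 2: {2,3,4}
3 enters at depth 2; path a·b

Answer: 2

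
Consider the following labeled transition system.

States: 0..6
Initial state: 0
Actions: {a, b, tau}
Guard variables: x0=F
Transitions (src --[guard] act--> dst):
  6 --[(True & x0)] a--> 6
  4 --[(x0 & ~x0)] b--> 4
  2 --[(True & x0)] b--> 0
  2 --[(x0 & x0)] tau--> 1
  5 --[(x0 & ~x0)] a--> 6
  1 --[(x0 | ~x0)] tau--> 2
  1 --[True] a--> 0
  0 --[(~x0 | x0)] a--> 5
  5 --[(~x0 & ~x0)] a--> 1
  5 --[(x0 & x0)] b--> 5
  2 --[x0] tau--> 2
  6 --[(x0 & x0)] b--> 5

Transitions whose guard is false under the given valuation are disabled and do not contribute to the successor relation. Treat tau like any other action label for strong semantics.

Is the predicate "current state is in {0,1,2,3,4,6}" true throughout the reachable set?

Answer: INVARIANT VIOLATED at state 5

Trace:
Safe = {0,1,2,3,4,6}
Reachable = {0,1,2,5}
  0: ok
  1: ok
  2: ok
  5: outside
counterexample path to 5: a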